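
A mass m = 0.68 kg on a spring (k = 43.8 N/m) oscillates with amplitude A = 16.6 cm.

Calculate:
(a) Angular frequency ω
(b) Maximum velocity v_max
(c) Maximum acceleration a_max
ω = √(k/m) = √(43.8/0.68) = 8.026 rad/s
v_max = ωA = 8.026×0.166 = 1.332 m/s
a_max = ω²A = 8.026²×0.166 = 10.69 m/s²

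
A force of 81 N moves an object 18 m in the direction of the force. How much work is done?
W = Fd = 81×18 = 1458.0 J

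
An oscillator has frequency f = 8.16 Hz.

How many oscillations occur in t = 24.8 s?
n = f×t = 8.16×24.8 = 202.4 oscillations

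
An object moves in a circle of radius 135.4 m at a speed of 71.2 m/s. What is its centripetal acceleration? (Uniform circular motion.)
a_c = v²/r = 71.2²/135.4 = 5069.44/135.4 = 37.44 m/s²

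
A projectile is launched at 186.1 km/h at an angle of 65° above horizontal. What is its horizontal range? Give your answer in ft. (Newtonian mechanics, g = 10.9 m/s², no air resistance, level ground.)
R = v₀² sin(2θ) / g (with unit conversion) = 616.2 ft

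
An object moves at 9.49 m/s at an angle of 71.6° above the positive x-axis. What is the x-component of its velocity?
vₓ = v cos(θ) = 9.49 × cos(71.6°) = 3.0 m/s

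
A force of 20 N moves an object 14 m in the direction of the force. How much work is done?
W = Fd = 20×14 = 280.0 J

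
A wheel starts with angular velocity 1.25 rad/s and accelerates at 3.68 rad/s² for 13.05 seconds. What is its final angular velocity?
ω = ω₀ + αt = 1.25 + 3.68 × 13.05 = 49.27 rad/s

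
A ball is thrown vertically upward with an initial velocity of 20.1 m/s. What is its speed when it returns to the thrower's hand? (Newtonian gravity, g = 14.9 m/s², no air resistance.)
By conservation of energy, the ball returns at the same speed = 20.1 m/s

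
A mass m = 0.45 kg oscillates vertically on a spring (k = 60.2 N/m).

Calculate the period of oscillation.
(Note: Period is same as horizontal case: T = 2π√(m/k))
T = 2π√(m/k) = 2π√(0.45/60.2) = 0.5432 s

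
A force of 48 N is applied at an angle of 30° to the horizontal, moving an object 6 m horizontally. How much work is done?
W = Fd cosθ = 48×6×cos(30°) = 249.42 J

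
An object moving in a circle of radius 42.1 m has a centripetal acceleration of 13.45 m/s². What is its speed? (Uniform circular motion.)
v = √(a_c × r) = √(13.45 × 42.1) = 23.8 m/s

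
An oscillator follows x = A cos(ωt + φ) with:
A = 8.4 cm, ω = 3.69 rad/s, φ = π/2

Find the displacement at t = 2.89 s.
x = A cos(ωt + φ) = 8.4×cos(3.69×2.89 + π/2) = 7.943 cm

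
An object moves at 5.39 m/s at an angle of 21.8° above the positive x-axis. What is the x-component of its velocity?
vₓ = v cos(θ) = 5.39 × cos(21.8°) = 5.0 m/s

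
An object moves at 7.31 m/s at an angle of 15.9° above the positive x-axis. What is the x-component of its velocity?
vₓ = v cos(θ) = 7.31 × cos(15.9°) = 7.03 m/s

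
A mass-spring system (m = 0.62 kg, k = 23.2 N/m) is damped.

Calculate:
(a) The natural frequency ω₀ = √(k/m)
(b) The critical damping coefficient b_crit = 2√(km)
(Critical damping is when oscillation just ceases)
ω₀ = √(k/m) = √(23.2/0.62) = 6.117 rad/s
b_crit = 2√(km) = 2√(23.2×0.62) = 7.585 kg/s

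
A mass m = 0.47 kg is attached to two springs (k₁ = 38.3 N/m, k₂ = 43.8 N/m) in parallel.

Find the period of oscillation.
k_eq = k₁+k₂ = 82.1 N/m
T = 2π√(m/k_eq) = 2π√(0.47/82.1) = 0.4754 s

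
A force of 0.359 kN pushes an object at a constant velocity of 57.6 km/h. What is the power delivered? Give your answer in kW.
P = Fv = 359 N × 16 m/s = 5744 W = 5.744 kW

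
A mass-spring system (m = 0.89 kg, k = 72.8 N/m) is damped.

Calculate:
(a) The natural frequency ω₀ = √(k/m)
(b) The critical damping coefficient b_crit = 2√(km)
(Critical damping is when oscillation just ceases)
ω₀ = √(k/m) = √(72.8/0.89) = 9.044 rad/s
b_crit = 2√(km) = 2√(72.8×0.89) = 16.1 kg/s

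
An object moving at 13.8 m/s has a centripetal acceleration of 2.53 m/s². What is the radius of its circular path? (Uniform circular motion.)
r = v²/a_c = 13.8²/2.53 = 75.27 m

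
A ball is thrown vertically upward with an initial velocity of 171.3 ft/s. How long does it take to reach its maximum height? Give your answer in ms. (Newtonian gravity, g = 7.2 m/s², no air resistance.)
t_up = v₀/g (with unit conversion) = 7252.0 ms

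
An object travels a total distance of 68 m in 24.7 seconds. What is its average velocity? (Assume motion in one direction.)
v_avg = Δd / Δt = 68 / 24.7 = 2.75 m/s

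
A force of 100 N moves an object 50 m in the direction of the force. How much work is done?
W = Fd = 100×50 = 5000.0 J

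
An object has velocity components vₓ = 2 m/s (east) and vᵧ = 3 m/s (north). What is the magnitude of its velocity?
|v| = √(vₓ² + vᵧ²) = √(2² + 3²) = √(13) = 3.61 m/s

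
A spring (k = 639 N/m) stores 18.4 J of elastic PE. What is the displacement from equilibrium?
PE = ½kx² → x = √(2PE/k) = √(2×18.4/639) = 0.24 m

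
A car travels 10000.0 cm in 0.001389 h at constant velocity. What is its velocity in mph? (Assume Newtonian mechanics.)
v = d/t (with unit conversion) = 44.74 mph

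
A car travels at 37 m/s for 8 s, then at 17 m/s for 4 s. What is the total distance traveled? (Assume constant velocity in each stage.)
d₁ = v₁t₁ = 37 × 8 = 296 m
d₂ = v₂t₂ = 17 × 4 = 68 m
d_total = 296 + 68 = 364 m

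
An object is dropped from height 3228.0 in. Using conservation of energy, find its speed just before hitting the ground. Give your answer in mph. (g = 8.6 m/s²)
mgh = ½mv² → v = √(2gh) = √(2×8.6×81.99) = 37.55 m/s = 84.0 mph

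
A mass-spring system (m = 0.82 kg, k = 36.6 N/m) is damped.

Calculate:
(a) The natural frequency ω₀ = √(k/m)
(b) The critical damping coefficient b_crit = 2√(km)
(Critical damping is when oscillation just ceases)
ω₀ = √(k/m) = √(36.6/0.82) = 6.681 rad/s
b_crit = 2√(km) = 2√(36.6×0.82) = 10.96 kg/s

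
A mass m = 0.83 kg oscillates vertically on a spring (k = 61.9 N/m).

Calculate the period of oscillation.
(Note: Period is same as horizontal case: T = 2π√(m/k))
T = 2π√(m/k) = 2π√(0.83/61.9) = 0.7276 s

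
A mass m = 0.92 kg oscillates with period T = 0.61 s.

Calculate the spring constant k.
T = 2π√(m/k) → k = m(2π/T)² = 0.92×(2π/0.61)² = 97.61 N/m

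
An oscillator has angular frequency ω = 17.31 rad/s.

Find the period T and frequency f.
T = 2π/ω = 2π/17.31 = 0.363 s; f = ω/2π = 2.755 Hz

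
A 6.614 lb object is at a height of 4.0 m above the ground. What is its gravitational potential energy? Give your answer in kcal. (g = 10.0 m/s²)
PE = mgh = 3 kg × 10.0 m/s² × 4 m = 120 J = 0.02868 kcal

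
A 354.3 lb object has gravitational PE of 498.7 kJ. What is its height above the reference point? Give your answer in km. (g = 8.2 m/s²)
PE = mgh → h = PE/(mg) = 4.987e+05 J / (160.7 kg × 8.2 m/s²) = 378.4 m = 0.3784 km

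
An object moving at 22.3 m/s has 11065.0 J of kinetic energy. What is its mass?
KE = ½mv² → m = 2KE/v² = 2×11065.0/22.3² = 44.5 kg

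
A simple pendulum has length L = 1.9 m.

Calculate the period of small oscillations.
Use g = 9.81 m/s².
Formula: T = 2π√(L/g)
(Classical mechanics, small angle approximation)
T = 2π√(L/g) = 2π√(1.9/9.81) = 2.765 s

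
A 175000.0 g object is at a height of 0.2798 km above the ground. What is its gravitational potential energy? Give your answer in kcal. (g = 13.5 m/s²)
PE = mgh = 175 kg × 13.5 m/s² × 279.8 m = 6.61e+05 J = 158.0 kcal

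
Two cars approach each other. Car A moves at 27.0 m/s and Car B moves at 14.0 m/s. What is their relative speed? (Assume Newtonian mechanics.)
v_rel = v_A + v_B = 27.0 + 14.0 = 41.0 m/s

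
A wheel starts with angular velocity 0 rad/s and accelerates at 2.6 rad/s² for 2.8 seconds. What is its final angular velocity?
ω = ω₀ + αt = 0 + 2.6 × 2.8 = 7.28 rad/s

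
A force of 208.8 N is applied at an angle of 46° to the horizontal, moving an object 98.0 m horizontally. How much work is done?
W = Fd cosθ = 208.8×98.0×cos(46°) = 14214.0 J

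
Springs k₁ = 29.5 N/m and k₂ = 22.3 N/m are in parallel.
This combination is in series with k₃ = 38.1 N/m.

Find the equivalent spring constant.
k₁₂ = k₁ + k₂ = 51.8 N/m (parallel)
1/k_eq = 1/k₁₂ + 1/k₃ → k_eq = 21.95 N/m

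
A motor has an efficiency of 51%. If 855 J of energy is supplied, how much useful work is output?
W_out = η × W_in = 0.51 × 855 = 436.05 J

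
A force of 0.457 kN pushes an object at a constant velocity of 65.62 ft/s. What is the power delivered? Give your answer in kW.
P = Fv = 457 N × 20 m/s = 9140 W = 9.14 kW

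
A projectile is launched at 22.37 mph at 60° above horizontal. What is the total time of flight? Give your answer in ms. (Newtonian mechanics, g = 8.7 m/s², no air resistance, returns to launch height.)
T = 2v₀sin(θ)/g (with unit conversion) = 1991.0 ms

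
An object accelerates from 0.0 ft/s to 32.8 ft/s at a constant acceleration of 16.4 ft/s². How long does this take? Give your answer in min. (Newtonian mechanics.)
t = (v - v₀)/a (with unit conversion) = 0.03333 min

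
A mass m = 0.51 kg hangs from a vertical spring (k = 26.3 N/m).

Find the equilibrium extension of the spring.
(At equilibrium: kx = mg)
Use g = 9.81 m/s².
x_eq = mg/k = 0.51×9.81/26.3 = 0.1902 m = 19.02 cm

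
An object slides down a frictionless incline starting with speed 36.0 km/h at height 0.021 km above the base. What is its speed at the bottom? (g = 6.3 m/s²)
½mv₀² + mgh = ½mv² → v = √(v₀² + 2gh) = √(10² + 2×6.3×21) = 19.09 m/s = 68.74 km/h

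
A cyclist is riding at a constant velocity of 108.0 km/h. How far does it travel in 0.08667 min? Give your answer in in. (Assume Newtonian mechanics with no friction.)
d = vt (with unit conversion) = 6142.0 in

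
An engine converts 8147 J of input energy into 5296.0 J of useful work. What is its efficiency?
η = W_out/W_in = 5296.0/8147 = 0.6501 = 65.01%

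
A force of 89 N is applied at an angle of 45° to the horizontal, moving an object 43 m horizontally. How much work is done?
W = Fd cosθ = 89×43×cos(45°) = 2706.1 J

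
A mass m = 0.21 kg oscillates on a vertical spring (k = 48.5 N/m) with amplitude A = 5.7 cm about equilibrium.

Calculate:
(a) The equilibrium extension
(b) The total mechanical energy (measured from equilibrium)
x_eq = mg/k = 0.21×9.81/48.5 = 0.04248 m = 4.248 cm
E = ½kA² = ½×48.5×(0.057)² = 0.07879 J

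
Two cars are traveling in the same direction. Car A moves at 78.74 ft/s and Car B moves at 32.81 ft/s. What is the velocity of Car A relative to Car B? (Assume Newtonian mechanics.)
v_rel = v_A - v_B = 78.74 - 32.81 = 45.93 ft/s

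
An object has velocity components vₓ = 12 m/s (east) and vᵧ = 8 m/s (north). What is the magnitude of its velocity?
|v| = √(vₓ² + vᵧ²) = √(12² + 8²) = √(208) = 14.42 m/s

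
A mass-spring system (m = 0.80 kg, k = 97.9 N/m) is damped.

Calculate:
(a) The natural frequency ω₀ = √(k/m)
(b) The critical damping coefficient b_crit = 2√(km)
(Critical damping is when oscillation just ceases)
ω₀ = √(k/m) = √(97.9/0.8) = 11.06 rad/s
b_crit = 2√(km) = 2√(97.9×0.8) = 17.7 kg/s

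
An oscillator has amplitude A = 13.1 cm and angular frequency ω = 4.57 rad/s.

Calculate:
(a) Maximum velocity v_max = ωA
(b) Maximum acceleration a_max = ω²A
v_max = ωA = 4.57×0.131 = 0.5987 m/s
a_max = ω²A = 4.57²×0.131 = 2.736 m/s²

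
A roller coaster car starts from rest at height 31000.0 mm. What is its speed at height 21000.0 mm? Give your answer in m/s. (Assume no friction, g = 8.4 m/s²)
mgh₁ = ½mv₂² + mgh₂ → v₂ = √(2g(h₁−h₂)) = √(2×8.4×(31−21)) = 12.96 m/s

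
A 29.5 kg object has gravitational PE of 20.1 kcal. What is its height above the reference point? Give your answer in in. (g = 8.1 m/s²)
PE = mgh → h = PE/(mg) = 8.41e+04 J / (29.5 kg × 8.1 m/s²) = 351.9 m = 13860.0 in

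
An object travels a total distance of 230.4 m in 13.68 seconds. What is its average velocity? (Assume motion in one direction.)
v_avg = Δd / Δt = 230.4 / 13.68 = 16.84 m/s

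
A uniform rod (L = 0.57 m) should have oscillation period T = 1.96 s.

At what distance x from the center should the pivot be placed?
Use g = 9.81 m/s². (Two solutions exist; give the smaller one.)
T = 2π√((L²/12 + x²)/(gx)). Let c = T²g/(4π²) = 0.9546.
x² − cx + L²/12 = 0 → x = (c − √(c² − L²/3))/2 = 0.02926 m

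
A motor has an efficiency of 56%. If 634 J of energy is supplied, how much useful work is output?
W_out = η × W_in = 0.56 × 634 = 355.04 J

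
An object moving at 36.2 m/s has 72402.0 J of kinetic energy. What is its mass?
KE = ½mv² → m = 2KE/v² = 2×72402.0/36.2² = 110.5 kg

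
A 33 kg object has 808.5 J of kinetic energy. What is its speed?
KE = ½mv² → v = √(2KE/m) = √(2×808.5/33) = 7.0 m/s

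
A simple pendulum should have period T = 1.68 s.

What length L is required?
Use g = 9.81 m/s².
T = 2π√(L/g) → L = g(T/2π)² = 9.81×(1.68/2π)² = 0.7013 m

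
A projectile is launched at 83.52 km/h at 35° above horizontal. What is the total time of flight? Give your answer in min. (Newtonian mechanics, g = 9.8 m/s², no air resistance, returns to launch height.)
T = 2v₀sin(θ)/g (with unit conversion) = 0.04526 min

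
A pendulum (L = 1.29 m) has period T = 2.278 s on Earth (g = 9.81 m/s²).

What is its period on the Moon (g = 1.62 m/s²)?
T = 2π√(L/g), so T_moon/T_earth = √(g_earth/g_moon)
T_moon = 2π√(1.29/1.62) = 5.607 s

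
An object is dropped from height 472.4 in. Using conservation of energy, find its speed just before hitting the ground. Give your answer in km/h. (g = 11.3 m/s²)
mgh = ½mv² → v = √(2gh) = √(2×11.3×12) = 16.47 m/s = 59.28 km/h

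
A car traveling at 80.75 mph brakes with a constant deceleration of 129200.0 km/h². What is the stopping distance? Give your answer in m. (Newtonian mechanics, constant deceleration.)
d = v₀² / (2a) (with unit conversion) = 65.36 m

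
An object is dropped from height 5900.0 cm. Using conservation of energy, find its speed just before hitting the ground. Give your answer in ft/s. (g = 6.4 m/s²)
mgh = ½mv² → v = √(2gh) = √(2×6.4×59) = 27.48 m/s = 90.16 ft/s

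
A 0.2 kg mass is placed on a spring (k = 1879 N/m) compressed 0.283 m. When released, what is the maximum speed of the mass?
½kx² = ½mv² → v = x√(k/m) = 0.283×√(1879/0.2) = 27.43 m/s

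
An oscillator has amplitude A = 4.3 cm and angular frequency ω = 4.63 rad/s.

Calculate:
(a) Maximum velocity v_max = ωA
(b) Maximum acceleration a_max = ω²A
v_max = ωA = 4.63×0.043 = 0.1991 m/s
a_max = ω²A = 4.63²×0.043 = 0.9218 m/s²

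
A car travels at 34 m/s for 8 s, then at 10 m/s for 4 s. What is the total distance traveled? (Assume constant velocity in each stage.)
d₁ = v₁t₁ = 34 × 8 = 272 m
d₂ = v₂t₂ = 10 × 4 = 40 m
d_total = 272 + 40 = 312 m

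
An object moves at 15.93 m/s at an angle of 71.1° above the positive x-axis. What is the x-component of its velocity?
vₓ = v cos(θ) = 15.93 × cos(71.1°) = 5.16 m/s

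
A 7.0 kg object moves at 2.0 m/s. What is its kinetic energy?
KE = ½mv² = ½×7.0×2.0² = 14.0 J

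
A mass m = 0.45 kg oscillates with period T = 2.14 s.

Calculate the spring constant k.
T = 2π√(m/k) → k = m(2π/T)² = 0.45×(2π/2.14)² = 3.879 N/m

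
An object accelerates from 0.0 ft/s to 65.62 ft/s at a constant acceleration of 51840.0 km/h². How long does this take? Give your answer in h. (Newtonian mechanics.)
t = (v - v₀)/a (with unit conversion) = 0.001389 h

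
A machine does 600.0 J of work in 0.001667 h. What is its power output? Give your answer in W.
P = W/t = 600 J / 6.001 s = 99.98 W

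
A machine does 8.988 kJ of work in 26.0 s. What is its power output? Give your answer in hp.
P = W/t = 8988 J / 26 s = 345.7 W = 0.4636 hp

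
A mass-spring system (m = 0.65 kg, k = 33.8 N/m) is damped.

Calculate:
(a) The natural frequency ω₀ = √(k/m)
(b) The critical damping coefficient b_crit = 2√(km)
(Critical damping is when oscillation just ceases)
ω₀ = √(k/m) = √(33.8/0.65) = 7.211 rad/s
b_crit = 2√(km) = 2√(33.8×0.65) = 9.374 kg/s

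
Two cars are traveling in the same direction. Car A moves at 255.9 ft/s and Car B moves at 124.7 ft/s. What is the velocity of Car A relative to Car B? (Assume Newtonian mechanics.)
v_rel = v_A - v_B = 255.9 - 124.7 = 131.2 ft/s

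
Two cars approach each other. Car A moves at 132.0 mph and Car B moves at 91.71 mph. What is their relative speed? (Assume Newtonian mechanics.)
v_rel = v_A + v_B = 132.0 + 91.71 = 223.7 mph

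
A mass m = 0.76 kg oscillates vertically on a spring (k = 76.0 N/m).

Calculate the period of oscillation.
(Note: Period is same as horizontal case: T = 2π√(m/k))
T = 2π√(m/k) = 2π√(0.76/76.0) = 0.6283 s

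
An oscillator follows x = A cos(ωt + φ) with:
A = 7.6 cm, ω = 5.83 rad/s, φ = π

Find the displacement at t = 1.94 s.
x = A cos(ωt + φ) = 7.6×cos(5.83×1.94 + π) = -2.352 cm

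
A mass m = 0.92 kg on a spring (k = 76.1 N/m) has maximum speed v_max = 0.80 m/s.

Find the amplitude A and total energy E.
½mv²_max = ½kA² → A = v_max√(m/k) = 0.8×√(0.92/76.1) = 0.08796 m = 8.796 cm
E = ½mv²_max = ½×0.92×0.8² = 0.2944 J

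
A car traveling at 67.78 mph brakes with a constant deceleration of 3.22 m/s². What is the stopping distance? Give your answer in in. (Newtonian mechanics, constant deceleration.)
d = v₀² / (2a) (with unit conversion) = 5613.0 in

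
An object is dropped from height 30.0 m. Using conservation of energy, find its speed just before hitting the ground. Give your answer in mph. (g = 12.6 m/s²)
mgh = ½mv² → v = √(2gh) = √(2×12.6×30) = 27.5 m/s = 61.51 mph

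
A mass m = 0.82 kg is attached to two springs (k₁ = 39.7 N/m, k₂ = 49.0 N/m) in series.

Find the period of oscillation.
k_eq = k₁k₂/(k₁+k₂) = 21.93 N/m
T = 2π√(m/k_eq) = 2π√(0.82/21.93) = 1.215 s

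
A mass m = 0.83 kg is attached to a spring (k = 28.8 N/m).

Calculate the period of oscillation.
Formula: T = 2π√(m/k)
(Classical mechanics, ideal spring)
T = 2π√(m/k) = 2π√(0.83/28.8) = 1.067 s; f = 1/T = 0.9375 Hz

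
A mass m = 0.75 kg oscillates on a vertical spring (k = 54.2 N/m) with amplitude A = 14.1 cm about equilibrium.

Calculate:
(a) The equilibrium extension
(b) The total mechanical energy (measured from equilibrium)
x_eq = mg/k = 0.75×9.81/54.2 = 0.1357 m = 13.57 cm
E = ½kA² = ½×54.2×(0.141)² = 0.5388 J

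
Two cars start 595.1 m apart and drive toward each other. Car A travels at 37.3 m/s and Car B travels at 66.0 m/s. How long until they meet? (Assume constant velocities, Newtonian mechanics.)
Combined speed: v_combined = 37.3 + 66.0 = 103.3 m/s
Time to meet: t = d/103.3 = 595.1/103.3 = 5.76 s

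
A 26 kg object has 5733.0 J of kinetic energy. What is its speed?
KE = ½mv² → v = √(2KE/m) = √(2×5733.0/26) = 21.0 m/s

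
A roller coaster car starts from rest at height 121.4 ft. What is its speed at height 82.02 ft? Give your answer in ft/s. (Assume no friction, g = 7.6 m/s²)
mgh₁ = ½mv₂² + mgh₂ → v₂ = √(2g(h₁−h₂)) = √(2×7.6×(37−25)) = 13.51 m/s = 44.32 ft/s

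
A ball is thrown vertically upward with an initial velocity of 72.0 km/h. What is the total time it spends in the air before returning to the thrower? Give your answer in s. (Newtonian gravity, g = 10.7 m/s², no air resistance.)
t_total = 2v₀/g (with unit conversion) = 3.738 s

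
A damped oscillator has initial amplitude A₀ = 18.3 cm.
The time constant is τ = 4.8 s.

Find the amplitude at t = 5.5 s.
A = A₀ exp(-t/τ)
A = A₀ exp(−t/τ) = 18.3×exp(−5.5/4.8) = 5.819 cm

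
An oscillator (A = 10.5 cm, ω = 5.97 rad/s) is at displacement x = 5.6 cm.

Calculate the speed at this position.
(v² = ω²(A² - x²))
v = ω√(A² − x²) = 5.97×√(0.105² − 0.056²) = 0.5303 m/s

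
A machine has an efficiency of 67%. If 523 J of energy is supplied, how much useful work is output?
W_out = η × W_in = 0.67 × 523 = 350.41 J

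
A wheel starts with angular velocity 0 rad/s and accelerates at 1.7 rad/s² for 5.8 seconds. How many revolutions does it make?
θ = ω₀t + ½αt² = 0×5.8 + ½×1.7×5.8² = 28.59 rad
Revolutions = θ/(2π) = 28.59/(2π) = 4.55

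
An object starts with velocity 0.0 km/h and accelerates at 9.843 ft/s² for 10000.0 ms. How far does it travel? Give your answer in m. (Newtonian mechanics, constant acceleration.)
d = v₀t + ½at² (with unit conversion) = 150.0 m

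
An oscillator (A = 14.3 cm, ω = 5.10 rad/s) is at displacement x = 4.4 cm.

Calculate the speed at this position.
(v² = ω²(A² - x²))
v = ω√(A² − x²) = 5.1×√(0.143² − 0.044²) = 0.6939 m/s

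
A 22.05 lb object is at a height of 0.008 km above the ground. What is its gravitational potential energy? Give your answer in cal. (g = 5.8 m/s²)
PE = mgh = 10 kg × 5.8 m/s² × 8 m = 464.1 J = 110.9 cal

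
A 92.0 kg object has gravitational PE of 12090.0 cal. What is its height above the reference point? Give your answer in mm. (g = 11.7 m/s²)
PE = mgh → h = PE/(mg) = 5.058e+04 J / (92 kg × 11.7 m/s²) = 46.99 m = 46990.0 mm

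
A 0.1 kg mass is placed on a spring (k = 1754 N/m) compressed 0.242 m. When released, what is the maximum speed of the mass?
½kx² = ½mv² → v = x√(k/m) = 0.242×√(1754/0.1) = 32.05 m/s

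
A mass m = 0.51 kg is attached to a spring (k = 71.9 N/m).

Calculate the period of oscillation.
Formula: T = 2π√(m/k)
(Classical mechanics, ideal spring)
T = 2π√(m/k) = 2π√(0.51/71.9) = 0.5292 s; f = 1/T = 1.89 Hz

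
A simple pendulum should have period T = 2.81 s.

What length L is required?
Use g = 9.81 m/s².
T = 2π√(L/g) → L = g(T/2π)² = 9.81×(2.81/2π)² = 1.962 m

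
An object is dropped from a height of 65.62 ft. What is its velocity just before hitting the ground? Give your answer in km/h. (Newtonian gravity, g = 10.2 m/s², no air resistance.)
v = √(2gh) (with unit conversion) = 72.72 km/h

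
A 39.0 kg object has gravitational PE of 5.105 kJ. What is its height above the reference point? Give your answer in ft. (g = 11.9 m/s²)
PE = mgh → h = PE/(mg) = 5105 J / (39 kg × 11.9 m/s²) = 11 m = 36.09 ft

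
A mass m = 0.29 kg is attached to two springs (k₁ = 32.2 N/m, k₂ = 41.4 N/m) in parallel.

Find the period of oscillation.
k_eq = k₁+k₂ = 73.6 N/m
T = 2π√(m/k_eq) = 2π√(0.29/73.6) = 0.3944 s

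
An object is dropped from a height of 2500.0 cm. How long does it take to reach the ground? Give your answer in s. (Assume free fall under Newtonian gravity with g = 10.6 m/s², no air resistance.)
t = √(2h/g) (with unit conversion) = 2.172 s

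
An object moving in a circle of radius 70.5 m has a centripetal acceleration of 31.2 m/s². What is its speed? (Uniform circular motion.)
v = √(a_c × r) = √(31.2 × 70.5) = 46.9 m/s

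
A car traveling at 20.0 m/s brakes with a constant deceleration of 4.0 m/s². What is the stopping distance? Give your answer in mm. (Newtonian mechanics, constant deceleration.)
d = v₀² / (2a) (with unit conversion) = 50000.0 mm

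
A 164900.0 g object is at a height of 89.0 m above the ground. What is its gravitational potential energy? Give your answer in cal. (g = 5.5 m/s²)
PE = mgh = 164.9 kg × 5.5 m/s² × 89 m = 8.072e+04 J = 19290.0 cal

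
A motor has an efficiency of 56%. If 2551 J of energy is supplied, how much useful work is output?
W_out = η × W_in = 0.56 × 2551 = 1428.6 J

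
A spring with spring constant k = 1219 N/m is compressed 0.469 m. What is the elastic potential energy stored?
PE = ½kx² = ½×1219×0.469² = 134.1 J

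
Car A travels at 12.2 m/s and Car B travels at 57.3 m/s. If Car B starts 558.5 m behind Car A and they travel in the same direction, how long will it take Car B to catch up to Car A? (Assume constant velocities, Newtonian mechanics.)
Relative speed: v_rel = 57.3 - 12.2 = 45.1 m/s
Time to catch: t = d₀/v_rel = 558.5/45.1 = 12.38 s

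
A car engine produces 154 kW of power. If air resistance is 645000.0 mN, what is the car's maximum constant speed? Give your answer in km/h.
P = Fv → v = P/F = 154000 W / 645 N = 238.8 m/s = 859.5 km/h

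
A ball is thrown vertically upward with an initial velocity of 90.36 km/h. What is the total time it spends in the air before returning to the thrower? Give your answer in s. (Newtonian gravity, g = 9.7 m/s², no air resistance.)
t_total = 2v₀/g (with unit conversion) = 5.175 s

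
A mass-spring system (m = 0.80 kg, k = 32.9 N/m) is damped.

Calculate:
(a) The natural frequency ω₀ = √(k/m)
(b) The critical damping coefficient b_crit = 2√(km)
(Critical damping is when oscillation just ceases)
ω₀ = √(k/m) = √(32.9/0.8) = 6.413 rad/s
b_crit = 2√(km) = 2√(32.9×0.8) = 10.26 kg/s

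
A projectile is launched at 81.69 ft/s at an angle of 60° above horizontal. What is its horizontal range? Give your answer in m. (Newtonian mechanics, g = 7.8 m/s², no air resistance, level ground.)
R = v₀² sin(2θ) / g (with unit conversion) = 68.83 m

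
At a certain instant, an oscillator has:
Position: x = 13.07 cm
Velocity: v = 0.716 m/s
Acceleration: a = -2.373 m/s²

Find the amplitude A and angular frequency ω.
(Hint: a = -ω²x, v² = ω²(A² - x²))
a = −ω²x → ω = √(|a|/x) = √(2.373/0.1307) = 4.261 rad/s
v² = ω²(A² − x²) → A = √(x² + v²/ω²) = √(0.1307² + 0.716²/4.261²) = 0.2129 m = 21.29 cm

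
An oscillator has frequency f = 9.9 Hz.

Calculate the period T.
T = 1/f = 1/9.9 = 0.101 s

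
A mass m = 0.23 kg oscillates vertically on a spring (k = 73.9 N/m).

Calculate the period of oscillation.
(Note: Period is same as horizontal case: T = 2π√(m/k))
T = 2π√(m/k) = 2π√(0.23/73.9) = 0.3505 s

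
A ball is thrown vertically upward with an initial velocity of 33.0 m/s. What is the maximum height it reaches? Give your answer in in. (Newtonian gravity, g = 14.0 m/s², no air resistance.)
h_max = v₀²/(2g) (with unit conversion) = 1531.0 in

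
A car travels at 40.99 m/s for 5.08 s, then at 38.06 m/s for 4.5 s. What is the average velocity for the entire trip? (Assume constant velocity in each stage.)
d₁ = v₁t₁ = 40.99 × 5.08 = 208.229 m
d₂ = v₂t₂ = 38.06 × 4.5 = 171.27 m
d_total = 379.5 m, t_total = 9.58 s
v_avg = d_total/t_total = 379.5/9.58 = 39.61 m/s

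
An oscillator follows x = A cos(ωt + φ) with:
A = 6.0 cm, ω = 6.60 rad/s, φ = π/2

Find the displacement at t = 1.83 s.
x = A cos(ωt + φ) = 6.0×cos(6.6×1.83 + π/2) = 2.815 cm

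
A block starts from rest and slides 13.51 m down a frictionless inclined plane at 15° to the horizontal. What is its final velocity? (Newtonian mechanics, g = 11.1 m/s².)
a = g sin(θ) = 11.1 × sin(15°) = 2.87 m/s²
v = √(2ad) = √(2 × 2.87 × 13.51) = 8.81 m/s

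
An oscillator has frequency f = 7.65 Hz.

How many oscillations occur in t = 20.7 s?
n = f×t = 7.65×20.7 = 158.4 oscillations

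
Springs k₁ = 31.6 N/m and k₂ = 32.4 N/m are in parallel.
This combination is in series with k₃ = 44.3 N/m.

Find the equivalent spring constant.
k₁₂ = k₁ + k₂ = 64 N/m (parallel)
1/k_eq = 1/k₁₂ + 1/k₃ → k_eq = 26.18 N/m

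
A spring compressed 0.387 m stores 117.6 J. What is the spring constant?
PE = ½kx² → k = 2PE/x² = 2×117.6/0.387² = 1570.0 N/m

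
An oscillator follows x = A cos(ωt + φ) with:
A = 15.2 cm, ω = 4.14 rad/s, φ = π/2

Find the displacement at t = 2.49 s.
x = A cos(ωt + φ) = 15.2×cos(4.14×2.49 + π/2) = 11.75 cm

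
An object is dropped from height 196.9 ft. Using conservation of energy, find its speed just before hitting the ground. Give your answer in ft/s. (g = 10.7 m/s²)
mgh = ½mv² → v = √(2gh) = √(2×10.7×60.02) = 35.84 m/s = 117.6 ft/s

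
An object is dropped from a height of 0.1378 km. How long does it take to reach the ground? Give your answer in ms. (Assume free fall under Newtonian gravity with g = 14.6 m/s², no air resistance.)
t = √(2h/g) (with unit conversion) = 4345.0 ms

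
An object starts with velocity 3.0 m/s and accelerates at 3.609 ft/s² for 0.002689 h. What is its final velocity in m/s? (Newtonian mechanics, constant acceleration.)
v = v₀ + at (with unit conversion) = 13.65 m/s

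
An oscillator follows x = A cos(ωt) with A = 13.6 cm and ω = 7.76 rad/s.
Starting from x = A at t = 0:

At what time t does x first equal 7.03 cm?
cos(ωt) = x/A = 7.03/13.6 = 0.5169
ωt = arccos(0.5169) = 1.028 rad
t = 1.028/7.76 = 0.1324 s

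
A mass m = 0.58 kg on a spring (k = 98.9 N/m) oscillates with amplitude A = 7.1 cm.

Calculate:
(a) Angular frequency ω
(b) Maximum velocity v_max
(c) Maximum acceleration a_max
ω = √(k/m) = √(98.9/0.58) = 13.06 rad/s
v_max = ωA = 13.06×0.071 = 0.9271 m/s
a_max = ω²A = 13.06²×0.071 = 12.11 m/s²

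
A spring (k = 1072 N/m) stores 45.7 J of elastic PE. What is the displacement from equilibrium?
PE = ½kx² → x = √(2PE/k) = √(2×45.7/1072) = 0.292 m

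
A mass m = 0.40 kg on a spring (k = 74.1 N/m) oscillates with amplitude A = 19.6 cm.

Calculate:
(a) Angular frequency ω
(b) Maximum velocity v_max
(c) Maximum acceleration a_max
ω = √(k/m) = √(74.1/0.4) = 13.61 rad/s
v_max = ωA = 13.61×0.196 = 2.668 m/s
a_max = ω²A = 13.61²×0.196 = 36.31 m/s²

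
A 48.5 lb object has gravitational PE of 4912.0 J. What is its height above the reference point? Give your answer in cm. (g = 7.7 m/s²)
PE = mgh → h = PE/(mg) = 4912 J / (22 kg × 7.7 m/s²) = 29 m = 2900.0 cm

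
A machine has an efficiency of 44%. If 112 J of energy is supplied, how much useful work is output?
W_out = η × W_in = 0.44 × 112 = 49.28 J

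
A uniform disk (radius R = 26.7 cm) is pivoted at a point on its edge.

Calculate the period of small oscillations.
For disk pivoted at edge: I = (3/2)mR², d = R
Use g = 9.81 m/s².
I/m = (3/2)R² = 0.1069 m²; d = R = 0.267 m
T = 2π√((3/2)R²/(gR)) = 2π√(3R/(2g)) = 1.27 s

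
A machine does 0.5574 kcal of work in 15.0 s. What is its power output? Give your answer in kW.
P = W/t = 2332 J / 15 s = 155.5 W = 0.1555 kW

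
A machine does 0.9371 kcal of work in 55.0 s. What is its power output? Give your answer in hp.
P = W/t = 3921 J / 55 s = 71.29 W = 0.0956 hp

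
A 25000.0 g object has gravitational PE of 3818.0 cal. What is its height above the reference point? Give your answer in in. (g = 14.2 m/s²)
PE = mgh → h = PE/(mg) = 1.597e+04 J / (25 kg × 14.2 m/s²) = 45 m = 1772.0 in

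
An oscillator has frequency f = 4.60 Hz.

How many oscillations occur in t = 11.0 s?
n = f×t = 4.6×11.0 = 50.6 oscillations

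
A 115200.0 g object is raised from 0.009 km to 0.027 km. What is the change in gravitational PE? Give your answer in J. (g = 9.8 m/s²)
ΔPE = mg(h₂ − h₁) = 115.2 kg × 9.8 m/s² × (27 − 9) m = 2.032e+04 J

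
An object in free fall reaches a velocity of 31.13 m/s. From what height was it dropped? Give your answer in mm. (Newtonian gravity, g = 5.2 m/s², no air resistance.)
h = v²/(2g) (with unit conversion) = 93180.0 mm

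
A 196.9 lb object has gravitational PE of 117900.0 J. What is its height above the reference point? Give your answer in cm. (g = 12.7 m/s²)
PE = mgh → h = PE/(mg) = 1.179e+05 J / (89.31 kg × 12.7 m/s²) = 103.9 m = 10390.0 cm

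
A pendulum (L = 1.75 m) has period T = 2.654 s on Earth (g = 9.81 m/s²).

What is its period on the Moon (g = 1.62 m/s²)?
T = 2π√(L/g), so T_moon/T_earth = √(g_earth/g_moon)
T_moon = 2π√(1.75/1.62) = 6.53 s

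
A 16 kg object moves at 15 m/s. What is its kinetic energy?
KE = ½mv² = ½×16×15² = 1800.0 J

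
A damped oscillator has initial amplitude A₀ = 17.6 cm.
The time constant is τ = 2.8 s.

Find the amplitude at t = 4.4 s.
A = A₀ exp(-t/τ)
A = A₀ exp(−t/τ) = 17.6×exp(−4.4/2.8) = 3.656 cm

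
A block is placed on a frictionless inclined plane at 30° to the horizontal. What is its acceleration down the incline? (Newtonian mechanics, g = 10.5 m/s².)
a = g sin(θ) = 10.5 × sin(30°) = 10.5 × 0.5 = 5.25 m/s²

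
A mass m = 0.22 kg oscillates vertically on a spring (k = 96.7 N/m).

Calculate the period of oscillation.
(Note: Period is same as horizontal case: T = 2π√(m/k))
T = 2π√(m/k) = 2π√(0.22/96.7) = 0.2997 s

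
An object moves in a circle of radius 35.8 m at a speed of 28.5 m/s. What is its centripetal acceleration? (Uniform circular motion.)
a_c = v²/r = 28.5²/35.8 = 812.25/35.8 = 22.69 m/s²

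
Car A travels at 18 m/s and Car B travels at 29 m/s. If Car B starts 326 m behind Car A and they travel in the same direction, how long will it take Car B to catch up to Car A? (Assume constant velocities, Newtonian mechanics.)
Relative speed: v_rel = 29 - 18 = 11 m/s
Time to catch: t = d₀/v_rel = 326/11 = 29.64 s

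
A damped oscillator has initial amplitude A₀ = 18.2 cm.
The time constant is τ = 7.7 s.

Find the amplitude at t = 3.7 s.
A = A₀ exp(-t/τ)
A = A₀ exp(−t/τ) = 18.2×exp(−3.7/7.7) = 11.26 cm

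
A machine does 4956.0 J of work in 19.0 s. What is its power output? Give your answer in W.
P = W/t = 4956 J / 19 s = 260.8 W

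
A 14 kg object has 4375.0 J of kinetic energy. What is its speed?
KE = ½mv² → v = √(2KE/m) = √(2×4375.0/14) = 25.0 m/s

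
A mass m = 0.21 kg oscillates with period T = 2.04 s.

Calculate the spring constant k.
T = 2π√(m/k) → k = m(2π/T)² = 0.21×(2π/2.04)² = 1.992 N/m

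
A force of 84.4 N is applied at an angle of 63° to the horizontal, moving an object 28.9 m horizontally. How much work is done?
W = Fd cosθ = 84.4×28.9×cos(63°) = 1107.4 J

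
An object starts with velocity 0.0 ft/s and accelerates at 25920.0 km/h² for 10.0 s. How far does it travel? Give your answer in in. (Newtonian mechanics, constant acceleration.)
d = v₀t + ½at² (with unit conversion) = 3937.0 in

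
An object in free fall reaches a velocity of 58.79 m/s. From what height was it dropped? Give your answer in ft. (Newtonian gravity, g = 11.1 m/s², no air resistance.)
h = v²/(2g) (with unit conversion) = 510.8 ft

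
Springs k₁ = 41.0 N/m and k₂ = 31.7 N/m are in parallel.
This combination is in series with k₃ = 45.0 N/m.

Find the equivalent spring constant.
k₁₂ = k₁ + k₂ = 72.7 N/m (parallel)
1/k_eq = 1/k₁₂ + 1/k₃ → k_eq = 27.8 N/m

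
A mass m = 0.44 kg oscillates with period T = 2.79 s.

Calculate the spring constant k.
T = 2π√(m/k) → k = m(2π/T)² = 0.44×(2π/2.79)² = 2.232 N/m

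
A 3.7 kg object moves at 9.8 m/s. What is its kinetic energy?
KE = ½mv² = ½×3.7×9.8² = 177.674 J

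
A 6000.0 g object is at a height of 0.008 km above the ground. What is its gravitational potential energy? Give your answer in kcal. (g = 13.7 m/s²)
PE = mgh = 6 kg × 13.7 m/s² × 8 m = 657.6 J = 0.1572 kcal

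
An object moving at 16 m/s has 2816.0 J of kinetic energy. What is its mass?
KE = ½mv² → m = 2KE/v² = 2×2816.0/16² = 22.0 kg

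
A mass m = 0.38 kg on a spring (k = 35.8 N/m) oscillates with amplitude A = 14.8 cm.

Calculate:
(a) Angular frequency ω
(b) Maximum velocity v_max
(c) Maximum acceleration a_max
ω = √(k/m) = √(35.8/0.38) = 9.706 rad/s
v_max = ωA = 9.706×0.148 = 1.437 m/s
a_max = ω²A = 9.706²×0.148 = 13.94 m/s²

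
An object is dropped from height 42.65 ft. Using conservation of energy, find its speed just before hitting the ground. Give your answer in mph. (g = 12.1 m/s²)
mgh = ½mv² → v = √(2gh) = √(2×12.1×13) = 17.74 m/s = 39.68 mph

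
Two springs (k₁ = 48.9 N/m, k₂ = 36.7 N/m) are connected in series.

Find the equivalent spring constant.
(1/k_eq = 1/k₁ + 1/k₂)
1/k_eq = 1/48.9 + 1/36.7 = 0.047698; k_eq = 20.97 N/m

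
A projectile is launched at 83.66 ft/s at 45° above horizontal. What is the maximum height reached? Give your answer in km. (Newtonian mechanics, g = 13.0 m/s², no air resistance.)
H = v₀²sin²(θ)/(2g) (with unit conversion) = 0.0125 km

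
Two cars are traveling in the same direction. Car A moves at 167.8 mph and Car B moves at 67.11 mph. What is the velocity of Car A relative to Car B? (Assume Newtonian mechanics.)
v_rel = v_A - v_B = 167.8 - 67.11 = 100.7 mph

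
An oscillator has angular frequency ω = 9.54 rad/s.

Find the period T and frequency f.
T = 2π/ω = 2π/9.54 = 0.6586 s; f = ω/2π = 1.518 Hz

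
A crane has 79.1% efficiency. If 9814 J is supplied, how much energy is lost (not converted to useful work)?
W_out = η × W_in = 0.791×9814 = 7762.9 J
W_lost = W_in − W_out = 9814 − 7762.9 = 2051.1 J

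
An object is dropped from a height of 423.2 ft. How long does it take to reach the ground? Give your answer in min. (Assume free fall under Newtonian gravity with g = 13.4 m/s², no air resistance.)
t = √(2h/g) (with unit conversion) = 0.07313 min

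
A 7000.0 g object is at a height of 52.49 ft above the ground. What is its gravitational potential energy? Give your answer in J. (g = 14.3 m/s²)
PE = mgh = 7 kg × 14.3 m/s² × 16 m = 1601 J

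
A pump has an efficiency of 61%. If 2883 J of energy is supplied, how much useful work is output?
W_out = η × W_in = 0.61 × 2883 = 1758.6 J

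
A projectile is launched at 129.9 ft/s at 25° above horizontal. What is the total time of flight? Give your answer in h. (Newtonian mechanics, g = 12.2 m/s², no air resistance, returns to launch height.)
T = 2v₀sin(θ)/g (with unit conversion) = 0.000762 h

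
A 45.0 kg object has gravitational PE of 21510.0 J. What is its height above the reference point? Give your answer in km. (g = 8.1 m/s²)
PE = mgh → h = PE/(mg) = 2.151e+04 J / (45 kg × 8.1 m/s²) = 59.01 m = 0.05901 km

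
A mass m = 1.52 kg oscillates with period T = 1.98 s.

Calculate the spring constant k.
T = 2π√(m/k) → k = m(2π/T)² = 1.52×(2π/1.98)² = 15.31 N/m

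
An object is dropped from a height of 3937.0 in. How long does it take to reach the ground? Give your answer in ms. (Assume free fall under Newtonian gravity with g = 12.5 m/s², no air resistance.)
t = √(2h/g) (with unit conversion) = 4000.0 ms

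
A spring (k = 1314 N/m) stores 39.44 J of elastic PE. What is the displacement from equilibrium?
PE = ½kx² → x = √(2PE/k) = √(2×39.44/1314) = 0.245 m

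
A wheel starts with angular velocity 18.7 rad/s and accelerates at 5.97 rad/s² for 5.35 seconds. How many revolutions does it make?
θ = ω₀t + ½αt² = 18.7×5.35 + ½×5.97×5.35² = 185.48 rad
Revolutions = θ/(2π) = 185.48/(2π) = 29.52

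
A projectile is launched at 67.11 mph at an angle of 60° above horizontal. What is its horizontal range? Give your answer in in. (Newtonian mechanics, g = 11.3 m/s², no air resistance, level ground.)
R = v₀² sin(2θ) / g (with unit conversion) = 2716.0 in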